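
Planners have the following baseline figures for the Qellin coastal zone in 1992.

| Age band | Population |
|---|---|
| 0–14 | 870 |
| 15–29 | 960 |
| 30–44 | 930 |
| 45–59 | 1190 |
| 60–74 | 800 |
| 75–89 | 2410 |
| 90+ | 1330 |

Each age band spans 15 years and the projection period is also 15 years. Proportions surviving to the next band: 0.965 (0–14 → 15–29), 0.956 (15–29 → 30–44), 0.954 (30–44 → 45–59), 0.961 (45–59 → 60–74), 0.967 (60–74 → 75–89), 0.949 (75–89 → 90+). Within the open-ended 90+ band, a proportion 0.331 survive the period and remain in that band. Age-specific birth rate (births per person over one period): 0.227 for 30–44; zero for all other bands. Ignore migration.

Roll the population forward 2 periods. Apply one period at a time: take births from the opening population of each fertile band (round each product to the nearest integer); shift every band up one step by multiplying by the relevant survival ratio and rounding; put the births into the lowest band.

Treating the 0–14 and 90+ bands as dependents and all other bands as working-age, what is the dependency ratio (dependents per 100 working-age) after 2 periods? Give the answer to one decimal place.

After projecting period 1:
Births: 930 * 0.227 = 211
15–29: 870 * 0.965 = 840
30–44: 960 * 0.956 = 918
45–59: 930 * 0.954 = 887
60–74: 1190 * 0.961 = 1144
75–89: 800 * 0.967 = 774
90+: 2410 * 0.949 + 1330 * 0.331 = 2287 + 440 = 2727
End of period: [211, 840, 918, 887, 1144, 774, 2727]
After projecting period 2:
Births: 918 * 0.227 = 208
15–29: 211 * 0.965 = 204
30–44: 840 * 0.956 = 803
45–59: 918 * 0.954 = 876
60–74: 887 * 0.961 = 852
75–89: 1144 * 0.967 = 1106
90+: 774 * 0.949 + 2727 * 0.331 = 735 + 903 = 1638
End of period: [208, 204, 803, 876, 852, 1106, 1638]
Dependents (band 0–14 + band 90+) = 208 + 1638 = 1846; working-age = 3841; ratio = 1846/3841 × 100 = 48.1

48.1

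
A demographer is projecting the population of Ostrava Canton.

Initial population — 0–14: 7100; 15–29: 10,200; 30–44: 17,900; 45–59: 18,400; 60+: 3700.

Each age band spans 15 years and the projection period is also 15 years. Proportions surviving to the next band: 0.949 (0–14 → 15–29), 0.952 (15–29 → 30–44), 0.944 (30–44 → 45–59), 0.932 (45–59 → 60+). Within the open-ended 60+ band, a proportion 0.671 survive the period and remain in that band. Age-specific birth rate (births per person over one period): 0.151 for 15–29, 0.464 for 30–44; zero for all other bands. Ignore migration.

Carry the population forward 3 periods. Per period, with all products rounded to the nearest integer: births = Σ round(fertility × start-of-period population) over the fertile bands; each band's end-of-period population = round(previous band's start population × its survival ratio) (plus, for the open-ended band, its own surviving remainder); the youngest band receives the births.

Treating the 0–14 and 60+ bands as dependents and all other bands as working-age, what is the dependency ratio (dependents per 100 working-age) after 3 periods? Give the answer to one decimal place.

160.2

(Bands numbered youngest = 1 to oldest = 5.)
— Period 1 —
Births: 10200 * 0.151 = 1540 ; 17900 * 0.464 = 8306 ⇒ total 9846
Band 2: 7100 * 0.949 = 6738
Band 3: 10200 * 0.952 = 9710
Band 4: 17900 * 0.944 = 16898
Band 5: 18400 * 0.932 + 3700 * 0.671 = 17149 + 2483 = 19632
End of period: [9846, 6738, 9710, 16898, 19632]
— Period 2 —
Births: 6738 * 0.151 = 1017 ; 9710 * 0.464 = 4505 ⇒ total 5522
Band 2: 9846 * 0.949 = 9344
Band 3: 6738 * 0.952 = 6415
Band 4: 9710 * 0.944 = 9166
Band 5: 16898 * 0.932 + 19632 * 0.671 = 15749 + 13173 = 28922
End of period: [5522, 9344, 6415, 9166, 28922]
— Period 3 —
Births: 9344 * 0.151 = 1411 ; 6415 * 0.464 = 2977 ⇒ total 4388
Band 2: 5522 * 0.949 = 5240
Band 3: 9344 * 0.952 = 8895
Band 4: 6415 * 0.944 = 6056
Band 5: 9166 * 0.932 + 28922 * 0.671 = 8543 + 19407 = 27950
End of period: [4388, 5240, 8895, 6056, 27950]
Dependents (band 0–14 + band 60+) = 4388 + 27950 = 32338; working-age = 20191; ratio = 32338/20191 × 100 = 160.2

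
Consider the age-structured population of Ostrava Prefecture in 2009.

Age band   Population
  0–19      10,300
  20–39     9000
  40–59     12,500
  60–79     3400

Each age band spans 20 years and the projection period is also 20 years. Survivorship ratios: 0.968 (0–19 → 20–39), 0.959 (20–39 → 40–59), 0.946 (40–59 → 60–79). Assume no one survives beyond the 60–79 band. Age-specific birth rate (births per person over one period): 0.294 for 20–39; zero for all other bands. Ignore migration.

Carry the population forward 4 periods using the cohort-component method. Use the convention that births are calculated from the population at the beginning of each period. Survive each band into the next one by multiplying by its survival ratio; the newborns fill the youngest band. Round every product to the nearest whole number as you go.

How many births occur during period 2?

Call the bands 1 to 4, youngest first.
After projecting period 1:
Births: 9000 * 0.294 = 2646
Band 2: 10300 * 0.968 = 9970
Band 3: 9000 * 0.959 = 8631
Band 4: 12500 * 0.946 = 11825
Population now: 0–19=2646, 20–39=9970, 40–59=8631, 60–79=11825
After projecting period 2:
Births: 9970 * 0.294 = 2931
Band 2: 2646 * 0.968 = 2561
Band 3: 9970 * 0.959 = 9561
Band 4: 8631 * 0.946 = 8165
Population now: 0–19=2931, 20–39=2561, 40–59=9561, 60–79=8165

2931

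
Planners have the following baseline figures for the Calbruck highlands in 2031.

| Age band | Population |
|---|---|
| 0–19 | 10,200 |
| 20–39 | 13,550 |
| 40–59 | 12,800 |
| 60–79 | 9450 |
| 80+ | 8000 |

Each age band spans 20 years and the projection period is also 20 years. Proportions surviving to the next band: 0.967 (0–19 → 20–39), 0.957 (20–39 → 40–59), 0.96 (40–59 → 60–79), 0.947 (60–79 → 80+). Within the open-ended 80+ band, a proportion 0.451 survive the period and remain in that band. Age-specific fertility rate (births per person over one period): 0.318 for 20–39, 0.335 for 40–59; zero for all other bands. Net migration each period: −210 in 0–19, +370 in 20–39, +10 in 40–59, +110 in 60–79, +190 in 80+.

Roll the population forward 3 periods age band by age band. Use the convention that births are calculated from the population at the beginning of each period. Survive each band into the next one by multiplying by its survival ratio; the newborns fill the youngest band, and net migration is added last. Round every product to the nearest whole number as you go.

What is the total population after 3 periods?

51000

Let group 1 be 0–19 through group 5 = 80+.
Period 1.
Births: 13550 × 0.318 = 4309, 12800 × 0.335 = 4288 — total 8597
Group 2: 10200 × 0.967 = 9863
Group 3: 13550 × 0.957 = 12967
Group 4: 12800 × 0.96 = 12288
Group 5: 9450 × 0.947 + 8000 × 0.451 = 8949 + 3608 = 12557
Net migration: Group 1 − 210 → 8387; Group 2 + 370 → 10233; Group 3 + 10 → 12977; Group 4 + 110 → 12398; Group 5 + 190 → 12747
Giving 8387 / 10233 / 12977 / 12398 / 12747.
Period 2.
Births: 10233 × 0.318 = 3254, 12977 × 0.335 = 4347 — total 7601
Group 2: 8387 × 0.967 = 8110
Group 3: 10233 × 0.957 = 9793
Group 4: 12977 × 0.96 = 12458
Group 5: 12398 × 0.947 + 12747 × 0.451 = 11741 + 5749 = 17490
Net migration: Group 1 − 210 → 7391; Group 2 + 370 → 8480; Group 3 + 10 → 9803; Group 4 + 110 → 12568; Group 5 + 190 → 17680
Giving 7391 / 8480 / 9803 / 12568 / 17680.
Period 3.
Births: 8480 × 0.318 = 2697, 9803 × 0.335 = 3284 — total 5981
Group 2: 7391 × 0.967 = 7147
Group 3: 8480 × 0.957 = 8115
Group 4: 9803 × 0.96 = 9411
Group 5: 12568 × 0.947 + 17680 × 0.451 = 11902 + 7974 = 19876
Net migration: Group 1 − 210 → 5771; Group 2 + 370 → 7517; Group 3 + 10 → 8125; Group 4 + 110 → 9521; Group 5 + 190 → 20066
Giving 5771 / 7517 / 8125 / 9521 / 20066.
Total after period 3: 5771 + 7517 + 8125 + 9521 + 20066 = 51000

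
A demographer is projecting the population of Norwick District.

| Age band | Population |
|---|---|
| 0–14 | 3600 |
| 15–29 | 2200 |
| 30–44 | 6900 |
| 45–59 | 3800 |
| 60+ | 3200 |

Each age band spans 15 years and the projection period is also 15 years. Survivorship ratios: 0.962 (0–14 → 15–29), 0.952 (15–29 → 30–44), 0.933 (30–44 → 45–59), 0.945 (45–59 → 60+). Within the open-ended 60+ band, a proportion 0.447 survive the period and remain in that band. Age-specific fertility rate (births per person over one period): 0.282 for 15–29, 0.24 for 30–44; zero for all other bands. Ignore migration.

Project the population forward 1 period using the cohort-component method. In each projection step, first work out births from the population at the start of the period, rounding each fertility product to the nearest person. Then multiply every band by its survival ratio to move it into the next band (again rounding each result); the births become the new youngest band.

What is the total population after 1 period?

(Groups numbered youngest = 1 to oldest = 5.)
Period 1:
Births: 2200 × 0.282 = 620 ; 6900 × 0.24 = 1656 — total 2276
Group 2: 3600 × 0.962 = 3463
Group 3: 2200 × 0.952 = 2094
Group 4: 6900 × 0.933 = 6438
Group 5: 3800 × 0.945 + 3200 × 0.447 = 3591 + 1430 = 5021
Population now: 0–14=2276, 15–29=3463, 30–44=2094, 45–59=6438, 60+=5021
Total after period 1: 2276 + 3463 + 2094 + 6438 + 5021 = 19292

19292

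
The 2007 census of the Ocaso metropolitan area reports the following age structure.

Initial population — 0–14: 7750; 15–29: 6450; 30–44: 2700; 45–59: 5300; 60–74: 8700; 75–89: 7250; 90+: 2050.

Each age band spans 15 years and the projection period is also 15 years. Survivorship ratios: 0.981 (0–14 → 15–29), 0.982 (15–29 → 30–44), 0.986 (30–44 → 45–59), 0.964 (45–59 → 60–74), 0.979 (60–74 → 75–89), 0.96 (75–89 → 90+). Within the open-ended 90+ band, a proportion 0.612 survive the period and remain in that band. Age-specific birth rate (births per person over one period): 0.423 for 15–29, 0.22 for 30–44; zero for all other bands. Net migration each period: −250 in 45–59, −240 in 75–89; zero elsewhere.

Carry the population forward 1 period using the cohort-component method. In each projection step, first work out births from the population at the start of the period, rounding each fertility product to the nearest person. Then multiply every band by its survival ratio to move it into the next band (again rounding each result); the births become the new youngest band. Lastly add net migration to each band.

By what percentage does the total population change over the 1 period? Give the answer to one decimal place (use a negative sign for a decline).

2.7

Period 1:
Births: 6450 × 0.423 = 2728  |  2700 × 0.22 = 594 → 3322
15–29: 7750 × 0.981 = 7603
30–44: 6450 × 0.982 = 6334
45–59: 2700 × 0.986 = 2662
60–74: 5300 × 0.964 = 5109
75–89: 8700 × 0.979 = 8517
90+: 7250 × 0.96 + 2050 × 0.612 = 6960 + 1255 = 8215
Net migration: 45–59 − 250 → 2412; 75–89 − 240 → 8277
Giving 3322 / 7603 / 6334 / 2412 / 5109 / 8277 / 8215.
Total: 40200 → 41272; change = 1072; percentage change = 2.7%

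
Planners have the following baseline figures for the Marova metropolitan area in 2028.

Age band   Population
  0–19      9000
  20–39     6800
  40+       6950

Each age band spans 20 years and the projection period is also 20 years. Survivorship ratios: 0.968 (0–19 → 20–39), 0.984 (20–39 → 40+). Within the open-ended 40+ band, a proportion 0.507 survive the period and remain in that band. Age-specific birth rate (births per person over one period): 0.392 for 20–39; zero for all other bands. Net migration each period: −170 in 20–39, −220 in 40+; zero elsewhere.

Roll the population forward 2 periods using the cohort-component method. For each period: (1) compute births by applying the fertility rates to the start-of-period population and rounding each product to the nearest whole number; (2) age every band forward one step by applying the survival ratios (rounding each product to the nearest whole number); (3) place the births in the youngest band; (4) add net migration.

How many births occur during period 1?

2666

Let band 1 be 0–19 through band 3 = 40+.
[period 1]
Births: 6800 × 0.392 = 2666
Band 2: 9000 × 0.968 = 8712
Band 3: 6800 × 0.984 + 6950 × 0.507 = 6691 + 3524 = 10215
Net migration: Band 2 − 170 → 8542; Band 3 − 220 → 9995
Giving 2666 / 8542 / 9995.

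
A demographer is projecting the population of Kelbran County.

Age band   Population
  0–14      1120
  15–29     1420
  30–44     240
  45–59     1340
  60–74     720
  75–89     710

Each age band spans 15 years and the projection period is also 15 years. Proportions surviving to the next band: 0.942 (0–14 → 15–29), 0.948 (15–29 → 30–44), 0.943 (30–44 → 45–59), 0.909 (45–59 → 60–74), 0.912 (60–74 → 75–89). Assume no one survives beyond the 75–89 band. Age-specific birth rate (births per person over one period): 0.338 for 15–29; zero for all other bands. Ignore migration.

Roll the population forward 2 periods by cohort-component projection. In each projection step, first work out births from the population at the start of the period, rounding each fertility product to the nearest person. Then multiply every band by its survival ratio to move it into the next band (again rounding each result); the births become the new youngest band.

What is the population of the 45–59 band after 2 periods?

1269

Numbering the groups 1..6 from youngest to oldest:
Period 1.
Births: 1420 * 0.338 = 480
Group 2: 1120 * 0.942 = 1055
Group 3: 1420 * 0.948 = 1346
Group 4: 240 * 0.943 = 226
Group 5: 1340 * 0.909 = 1218
Group 6: 720 * 0.912 = 657
Population now: 0–14=480, 15–29=1055, 30–44=1346, 45–59=226, 60–74=1218, 75–89=657
Period 2.
Births: 1055 * 0.338 = 357
Group 2: 480 * 0.942 = 452
Group 3: 1055 * 0.948 = 1000
Group 4: 1346 * 0.943 = 1269
Group 5: 226 * 0.909 = 205
Group 6: 1218 * 0.912 = 1111
Population now: 0–14=357, 15–29=452, 30–44=1000, 45–59=1269, 60–74=205, 75–89=1111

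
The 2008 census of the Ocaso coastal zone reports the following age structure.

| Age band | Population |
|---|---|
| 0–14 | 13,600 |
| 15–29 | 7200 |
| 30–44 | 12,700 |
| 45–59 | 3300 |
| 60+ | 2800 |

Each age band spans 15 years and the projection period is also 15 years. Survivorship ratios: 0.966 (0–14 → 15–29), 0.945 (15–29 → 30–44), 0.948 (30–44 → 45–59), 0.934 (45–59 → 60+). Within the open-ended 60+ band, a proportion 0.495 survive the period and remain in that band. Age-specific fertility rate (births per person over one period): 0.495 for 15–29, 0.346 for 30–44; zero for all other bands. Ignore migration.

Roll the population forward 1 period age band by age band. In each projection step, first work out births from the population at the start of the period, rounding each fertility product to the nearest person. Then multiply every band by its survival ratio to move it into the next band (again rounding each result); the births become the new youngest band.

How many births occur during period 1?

— Period 1 —
Births: 7200 * 0.495 = 3564  |  12700 * 0.346 = 4394 — total 7958
15–29: 13600 * 0.966 = 13138
30–44: 7200 * 0.945 = 6804
45–59: 12700 * 0.948 = 12040
60+: 3300 * 0.934 + 2800 * 0.495 = 3082 + 1386 = 4468
Population now: 0–14=7958, 15–29=13138, 30–44=6804, 45–59=12040, 60+=4468

7958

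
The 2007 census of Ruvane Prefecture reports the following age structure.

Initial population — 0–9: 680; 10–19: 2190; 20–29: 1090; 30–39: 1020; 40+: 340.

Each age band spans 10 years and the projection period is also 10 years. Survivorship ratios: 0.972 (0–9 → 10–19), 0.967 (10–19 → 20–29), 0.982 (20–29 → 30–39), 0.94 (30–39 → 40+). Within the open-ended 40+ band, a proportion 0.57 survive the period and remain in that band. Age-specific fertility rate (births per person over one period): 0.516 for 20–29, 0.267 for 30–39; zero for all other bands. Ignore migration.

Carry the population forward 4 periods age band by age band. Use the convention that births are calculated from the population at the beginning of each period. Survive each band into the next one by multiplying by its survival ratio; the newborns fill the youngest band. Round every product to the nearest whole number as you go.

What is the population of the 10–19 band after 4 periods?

860

Period 1.
Births: 1090 × 0.516 = 562 ; 1020 × 0.267 = 272 → 834
10–19: 680 × 0.972 = 661
20–29: 2190 × 0.967 = 2118
30–39: 1090 × 0.982 = 1070
40+: 1020 × 0.94 + 340 × 0.57 = 959 + 194 = 1153
Giving 834 / 661 / 2118 / 1070 / 1153.
Period 2.
Births: 2118 × 0.516 = 1093 ; 1070 × 0.267 = 286 → 1379
10–19: 834 × 0.972 = 811
20–29: 661 × 0.967 = 639
30–39: 2118 × 0.982 = 2080
40+: 1070 × 0.94 + 1153 × 0.57 = 1006 + 657 = 1663
Giving 1379 / 811 / 639 / 2080 / 1663.
Period 3.
Births: 639 × 0.516 = 330 ; 2080 × 0.267 = 555 → 885
10–19: 1379 × 0.972 = 1340
20–29: 811 × 0.967 = 784
30–39: 639 × 0.982 = 627
40+: 2080 × 0.94 + 1663 × 0.57 = 1955 + 948 = 2903
Giving 885 / 1340 / 784 / 627 / 2903.
Period 4.
Births: 784 × 0.516 = 405 ; 627 × 0.267 = 167 → 572
10–19: 885 × 0.972 = 860
20–29: 1340 × 0.967 = 1296
30–39: 784 × 0.982 = 770
40+: 627 × 0.94 + 2903 × 0.57 = 589 + 1655 = 2244
Giving 572 / 860 / 1296 / 770 / 2244.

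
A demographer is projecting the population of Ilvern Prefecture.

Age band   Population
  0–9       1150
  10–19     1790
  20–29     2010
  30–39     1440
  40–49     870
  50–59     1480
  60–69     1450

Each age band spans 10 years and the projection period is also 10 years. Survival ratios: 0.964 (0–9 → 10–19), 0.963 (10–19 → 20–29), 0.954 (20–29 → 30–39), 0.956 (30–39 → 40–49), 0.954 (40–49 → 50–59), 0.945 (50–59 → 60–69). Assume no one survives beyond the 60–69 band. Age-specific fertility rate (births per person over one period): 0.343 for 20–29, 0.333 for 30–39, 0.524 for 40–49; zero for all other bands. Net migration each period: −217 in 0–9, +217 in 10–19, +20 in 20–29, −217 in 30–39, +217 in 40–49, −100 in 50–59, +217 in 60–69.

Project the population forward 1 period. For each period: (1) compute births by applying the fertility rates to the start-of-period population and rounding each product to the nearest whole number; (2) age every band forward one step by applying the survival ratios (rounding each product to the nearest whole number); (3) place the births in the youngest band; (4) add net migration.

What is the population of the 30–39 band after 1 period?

[period 1]
Births: 2010 * 0.343 = 689 ; 1440 * 0.333 = 480 ; 870 * 0.524 = 456 → 1625
10–19: 1150 * 0.964 = 1109
20–29: 1790 * 0.963 = 1724
30–39: 2010 * 0.954 = 1918
40–49: 1440 * 0.956 = 1377
50–59: 870 * 0.954 = 830
60–69: 1480 * 0.945 = 1399
Net migration: 0–9 − 217 → 1408; 10–19 + 217 → 1326; 20–29 + 20 → 1744; 30–39 − 217 → 1701; 40–49 + 217 → 1594; 50–59 − 100 → 730; 60–69 + 217 → 1616
→ [1408, 1326, 1744, 1701, 1594, 730, 1616]

1701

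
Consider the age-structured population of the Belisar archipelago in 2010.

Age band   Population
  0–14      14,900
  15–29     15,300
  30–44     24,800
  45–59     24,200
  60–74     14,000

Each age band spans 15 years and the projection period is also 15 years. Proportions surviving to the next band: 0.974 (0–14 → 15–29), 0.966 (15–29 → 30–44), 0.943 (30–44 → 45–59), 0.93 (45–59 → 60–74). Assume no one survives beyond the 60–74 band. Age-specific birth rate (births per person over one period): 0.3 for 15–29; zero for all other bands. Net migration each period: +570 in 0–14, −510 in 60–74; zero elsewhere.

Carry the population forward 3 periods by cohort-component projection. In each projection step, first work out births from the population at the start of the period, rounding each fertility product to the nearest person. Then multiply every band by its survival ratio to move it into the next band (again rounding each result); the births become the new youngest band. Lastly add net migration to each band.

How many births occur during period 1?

4590

(Groups numbered youngest = 1 to oldest = 5.)
[period 1]
Births: 15300 * 0.3 = 4590
Group 2: 14900 * 0.974 = 14513
Group 3: 15300 * 0.966 = 14780
Group 4: 24800 * 0.943 = 23386
Group 5: 24200 * 0.93 = 22506
Net migration: Group 1 + 570 → 5160; Group 5 − 510 → 21996
Giving 5160 / 14513 / 14780 / 23386 / 21996.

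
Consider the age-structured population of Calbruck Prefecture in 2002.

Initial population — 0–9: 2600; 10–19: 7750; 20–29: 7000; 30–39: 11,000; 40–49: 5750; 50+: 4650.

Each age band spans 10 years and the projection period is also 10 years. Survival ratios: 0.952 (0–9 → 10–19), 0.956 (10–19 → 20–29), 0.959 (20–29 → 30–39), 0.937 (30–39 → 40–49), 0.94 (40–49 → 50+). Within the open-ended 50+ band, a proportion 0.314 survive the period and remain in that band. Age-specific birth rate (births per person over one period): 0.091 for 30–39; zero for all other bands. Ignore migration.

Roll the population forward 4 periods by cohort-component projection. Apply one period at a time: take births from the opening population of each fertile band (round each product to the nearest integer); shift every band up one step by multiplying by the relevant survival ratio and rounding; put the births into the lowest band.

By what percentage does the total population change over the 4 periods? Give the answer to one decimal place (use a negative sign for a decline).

-64.7

Period 1:
Births: 11000 × 0.091 = 1001
10–19: 2600 × 0.952 = 2475
20–29: 7750 × 0.956 = 7409
30–39: 7000 × 0.959 = 6713
40–49: 11000 × 0.937 = 10307
50+: 5750 × 0.94 + 4650 × 0.314 = 5405 + 1460 = 6865
Giving 1001 / 2475 / 7409 / 6713 / 10307 / 6865.
Period 2:
Births: 6713 × 0.091 = 611
10–19: 1001 × 0.952 = 953
20–29: 2475 × 0.956 = 2366
30–39: 7409 × 0.959 = 7105
40–49: 6713 × 0.937 = 6290
50+: 10307 × 0.94 + 6865 × 0.314 = 9689 + 2156 = 11845
Giving 611 / 953 / 2366 / 7105 / 6290 / 11845.
Period 3:
Births: 7105 × 0.091 = 647
10–19: 611 × 0.952 = 582
20–29: 953 × 0.956 = 911
30–39: 2366 × 0.959 = 2269
40–49: 7105 × 0.937 = 6657
50+: 6290 × 0.94 + 11845 × 0.314 = 5913 + 3719 = 9632
Giving 647 / 582 / 911 / 2269 / 6657 / 9632.
Period 4:
Births: 2269 × 0.091 = 206
10–19: 647 × 0.952 = 616
20–29: 582 × 0.956 = 556
30–39: 911 × 0.959 = 874
40–49: 2269 × 0.937 = 2126
50+: 6657 × 0.94 + 9632 × 0.314 = 6258 + 3024 = 9282
Giving 206 / 616 / 556 / 874 / 2126 / 9282.
Total: 38750 → 13660; change = -25090; percentage change = -64.7%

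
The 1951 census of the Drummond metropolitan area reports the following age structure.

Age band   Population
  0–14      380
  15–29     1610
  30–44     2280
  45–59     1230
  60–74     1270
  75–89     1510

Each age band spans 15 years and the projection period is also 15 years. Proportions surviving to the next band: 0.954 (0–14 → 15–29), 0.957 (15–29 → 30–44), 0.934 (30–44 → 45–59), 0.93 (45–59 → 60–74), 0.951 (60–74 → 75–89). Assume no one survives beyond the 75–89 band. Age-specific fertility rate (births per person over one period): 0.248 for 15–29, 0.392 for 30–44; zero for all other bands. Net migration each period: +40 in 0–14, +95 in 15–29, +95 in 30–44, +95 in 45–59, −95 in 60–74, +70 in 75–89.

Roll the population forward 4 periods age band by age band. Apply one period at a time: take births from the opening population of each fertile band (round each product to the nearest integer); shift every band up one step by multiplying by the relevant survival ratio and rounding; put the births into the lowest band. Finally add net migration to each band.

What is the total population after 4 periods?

After projecting period 1:
Births: 1610 × 0.248 = 399  |  2280 × 0.392 = 894 → total 1293
15–29: 380 × 0.954 = 363
30–44: 1610 × 0.957 = 1541
45–59: 2280 × 0.934 = 2130
60–74: 1230 × 0.93 = 1144
75–89: 1270 × 0.951 = 1208
Net migration: 0–14 + 40 → 1333; 15–29 + 95 → 458; 30–44 + 95 → 1636; 45–59 + 95 → 2225; 60–74 − 95 → 1049; 75–89 + 70 → 1278
Population now: 0–14=1333, 15–29=458, 30–44=1636, 45–59=2225, 60–74=1049, 75–89=1278
After projecting period 2:
Births: 458 × 0.248 = 114  |  1636 × 0.392 = 641 → total 755
15–29: 1333 × 0.954 = 1272
30–44: 458 × 0.957 = 438
45–59: 1636 × 0.934 = 1528
60–74: 2225 × 0.93 = 2069
75–89: 1049 × 0.951 = 998
Net migration: 0–14 + 40 → 795; 15–29 + 95 → 1367; 30–44 + 95 → 533; 45–59 + 95 → 1623; 60–74 − 95 → 1974; 75–89 + 70 → 1068
Population now: 0–14=795, 15–29=1367, 30–44=533, 45–59=1623, 60–74=1974, 75–89=1068
After projecting period 3:
Births: 1367 × 0.248 = 339  |  533 × 0.392 = 209 → total 548
15–29: 795 × 0.954 = 758
30–44: 1367 × 0.957 = 1308
45–59: 533 × 0.934 = 498
60–74: 1623 × 0.93 = 1509
75–89: 1974 × 0.951 = 1877
Net migration: 0–14 + 40 → 588; 15–29 + 95 → 853; 30–44 + 95 → 1403; 45–59 + 95 → 593; 60–74 − 95 → 1414; 75–89 + 70 → 1947
Population now: 0–14=588, 15–29=853, 30–44=1403, 45–59=593, 60–74=1414, 75–89=1947
After projecting period 4:
Births: 853 × 0.248 = 212  |  1403 × 0.392 = 550 → total 762
15–29: 588 × 0.954 = 561
30–44: 853 × 0.957 = 816
45–59: 1403 × 0.934 = 1310
60–74: 593 × 0.93 = 551
75–89: 1414 × 0.951 = 1345
Net migration: 0–14 + 40 → 802; 15–29 + 95 → 656; 30–44 + 95 → 911; 45–59 + 95 → 1405; 60–74 − 95 → 456; 75–89 + 70 → 1415
Population now: 0–14=802, 15–29=656, 30–44=911, 45–59=1405, 60–74=456, 75–89=1415
Total after period 4: 802 + 656 + 911 + 1405 + 456 + 1415 = 5645

5645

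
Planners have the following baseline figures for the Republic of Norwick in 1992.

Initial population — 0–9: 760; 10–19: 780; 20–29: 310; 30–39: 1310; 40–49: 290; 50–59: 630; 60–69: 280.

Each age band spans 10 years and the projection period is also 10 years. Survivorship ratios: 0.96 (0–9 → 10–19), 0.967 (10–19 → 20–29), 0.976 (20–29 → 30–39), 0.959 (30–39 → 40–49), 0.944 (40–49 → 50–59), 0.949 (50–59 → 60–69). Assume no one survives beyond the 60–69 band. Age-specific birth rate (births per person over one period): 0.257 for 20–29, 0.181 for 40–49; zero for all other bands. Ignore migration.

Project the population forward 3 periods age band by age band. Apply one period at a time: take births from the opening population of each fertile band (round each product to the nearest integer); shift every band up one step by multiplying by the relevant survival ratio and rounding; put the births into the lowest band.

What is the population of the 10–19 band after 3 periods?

(Groups numbered youngest = 1 to oldest = 7.)
[period 1]
Births: 310 × 0.257 = 80 ; 290 × 0.181 = 52 → 132
Group 2: 760 × 0.96 = 730
Group 3: 780 × 0.967 = 754
Group 4: 310 × 0.976 = 303
Group 5: 1310 × 0.959 = 1256
Group 6: 290 × 0.944 = 274
Group 7: 630 × 0.949 = 598
End of period: [132, 730, 754, 303, 1256, 274, 598]
[period 2]
Births: 754 × 0.257 = 194 ; 1256 × 0.181 = 227 → 421
Group 2: 132 × 0.96 = 127
Group 3: 730 × 0.967 = 706
Group 4: 754 × 0.976 = 736
Group 5: 303 × 0.959 = 291
Group 6: 1256 × 0.944 = 1186
Group 7: 274 × 0.949 = 260
End of period: [421, 127, 706, 736, 291, 1186, 260]
[period 3]
Births: 706 × 0.257 = 181 ; 291 × 0.181 = 53 → 234
Group 2: 421 × 0.96 = 404
Group 3: 127 × 0.967 = 123
Group 4: 706 × 0.976 = 689
Group 5: 736 × 0.959 = 706
Group 6: 291 × 0.944 = 275
Group 7: 1186 × 0.949 = 1126
End of period: [234, 404, 123, 689, 706, 275, 1126]

404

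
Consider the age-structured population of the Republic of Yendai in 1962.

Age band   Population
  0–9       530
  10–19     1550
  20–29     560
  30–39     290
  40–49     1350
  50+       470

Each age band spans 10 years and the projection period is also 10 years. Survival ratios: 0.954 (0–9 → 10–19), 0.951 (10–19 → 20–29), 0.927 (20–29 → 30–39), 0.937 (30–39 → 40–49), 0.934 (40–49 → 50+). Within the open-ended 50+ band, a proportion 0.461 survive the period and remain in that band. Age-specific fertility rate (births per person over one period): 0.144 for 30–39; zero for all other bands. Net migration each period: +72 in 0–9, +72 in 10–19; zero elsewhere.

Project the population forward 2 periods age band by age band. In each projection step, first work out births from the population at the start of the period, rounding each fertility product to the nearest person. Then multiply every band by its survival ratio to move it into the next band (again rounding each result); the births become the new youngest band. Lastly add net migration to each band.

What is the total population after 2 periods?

3665

Call the bands 1 to 6, youngest first.
After projecting period 1:
Births: 290 × 0.144 = 42
Band 2: 530 × 0.954 = 506
Band 3: 1550 × 0.951 = 1474
Band 4: 560 × 0.927 = 519
Band 5: 290 × 0.937 = 272
Band 6: 1350 × 0.934 + 470 × 0.461 = 1261 + 217 = 1478
Net migration: Band 1 + 72 → 114; Band 2 + 72 → 578
Population now: 0–9=114, 10–19=578, 20–29=1474, 30–39=519, 40–49=272, 50+=1478
After projecting period 2:
Births: 519 × 0.144 = 75
Band 2: 114 × 0.954 = 109
Band 3: 578 × 0.951 = 550
Band 4: 1474 × 0.927 = 1366
Band 5: 519 × 0.937 = 486
Band 6: 272 × 0.934 + 1478 × 0.461 = 254 + 681 = 935
Net migration: Band 1 + 72 → 147; Band 2 + 72 → 181
Population now: 0–9=147, 10–19=181, 20–29=550, 30–39=1366, 40–49=486, 50+=935
Total after period 2: 147 + 181 + 550 + 1366 + 486 + 935 = 3665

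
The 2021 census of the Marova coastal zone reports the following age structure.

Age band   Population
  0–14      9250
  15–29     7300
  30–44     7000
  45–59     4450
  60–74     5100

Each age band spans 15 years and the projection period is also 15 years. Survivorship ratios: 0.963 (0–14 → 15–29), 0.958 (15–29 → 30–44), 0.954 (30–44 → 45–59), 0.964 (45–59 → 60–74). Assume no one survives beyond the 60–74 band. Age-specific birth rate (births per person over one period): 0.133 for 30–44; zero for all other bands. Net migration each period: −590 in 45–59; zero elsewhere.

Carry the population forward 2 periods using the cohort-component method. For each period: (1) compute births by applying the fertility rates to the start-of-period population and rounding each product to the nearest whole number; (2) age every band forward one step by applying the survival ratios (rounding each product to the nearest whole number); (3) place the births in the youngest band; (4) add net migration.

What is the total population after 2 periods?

After projecting period 1:
Births: 7000 × 0.133 = 931
15–29: 9250 × 0.963 = 8908
30–44: 7300 × 0.958 = 6993
45–59: 7000 × 0.954 = 6678
60–74: 4450 × 0.964 = 4290
Net migration: 45–59 − 590 → 6088
End of period: [931, 8908, 6993, 6088, 4290]
After projecting period 2:
Births: 6993 × 0.133 = 930
15–29: 931 × 0.963 = 897
30–44: 8908 × 0.958 = 8534
45–59: 6993 × 0.954 = 6671
60–74: 6088 × 0.964 = 5869
Net migration: 45–59 − 590 → 6081
End of period: [930, 897, 8534, 6081, 5869]
Total after period 2: 930 + 897 + 8534 + 6081 + 5869 = 22311

22311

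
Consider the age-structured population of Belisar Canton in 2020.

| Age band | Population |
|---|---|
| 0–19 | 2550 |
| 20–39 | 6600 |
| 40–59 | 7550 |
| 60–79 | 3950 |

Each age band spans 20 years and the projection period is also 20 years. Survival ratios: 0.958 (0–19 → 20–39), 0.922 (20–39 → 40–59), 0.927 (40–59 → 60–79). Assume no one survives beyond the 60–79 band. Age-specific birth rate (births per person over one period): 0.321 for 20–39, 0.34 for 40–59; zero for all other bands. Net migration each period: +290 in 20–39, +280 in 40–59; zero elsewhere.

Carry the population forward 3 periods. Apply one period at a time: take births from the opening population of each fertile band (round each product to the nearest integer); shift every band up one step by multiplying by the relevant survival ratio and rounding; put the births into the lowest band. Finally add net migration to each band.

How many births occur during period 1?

Period 1.
Births: 6600 * 0.321 = 2119  |  7550 * 0.34 = 2567 — total 4686
20–39: 2550 * 0.958 = 2443
40–59: 6600 * 0.922 = 6085
60–79: 7550 * 0.927 = 6999
Net migration: 20–39 + 290 → 2733; 40–59 + 280 → 6365
Population now: 0–19=4686, 20–39=2733, 40–59=6365, 60–79=6999

4686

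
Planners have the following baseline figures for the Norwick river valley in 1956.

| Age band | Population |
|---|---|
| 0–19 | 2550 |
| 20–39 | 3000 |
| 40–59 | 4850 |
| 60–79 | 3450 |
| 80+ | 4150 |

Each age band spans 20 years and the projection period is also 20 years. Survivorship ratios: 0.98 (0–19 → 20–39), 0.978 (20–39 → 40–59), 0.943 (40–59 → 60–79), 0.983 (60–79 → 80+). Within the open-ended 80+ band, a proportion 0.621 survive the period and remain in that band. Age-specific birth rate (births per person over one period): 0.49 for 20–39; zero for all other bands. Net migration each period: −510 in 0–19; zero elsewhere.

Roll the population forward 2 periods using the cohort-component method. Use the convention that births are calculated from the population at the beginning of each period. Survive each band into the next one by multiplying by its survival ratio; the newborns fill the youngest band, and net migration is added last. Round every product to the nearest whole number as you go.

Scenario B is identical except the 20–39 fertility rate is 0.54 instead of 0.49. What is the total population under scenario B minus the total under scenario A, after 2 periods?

271

Period 1.
Births: 3000 × 0.49 = 1470
20–39: 2550 × 0.98 = 2499
40–59: 3000 × 0.978 = 2934
60–79: 4850 × 0.943 = 4574
80+: 3450 × 0.983 + 4150 × 0.621 = 3391 + 2577 = 5968
Net migration: 0–19 − 510 → 960
Population now: 0–19=960, 20–39=2499, 40–59=2934, 60–79=4574, 80+=5968
Period 2.
Births: 2499 × 0.49 = 1225
20–39: 960 × 0.98 = 941
40–59: 2499 × 0.978 = 2444
60–79: 2934 × 0.943 = 2767
80+: 4574 × 0.983 + 5968 × 0.621 = 4496 + 3706 = 8202
Net migration: 0–19 − 510 → 715
Population now: 0–19=715, 20–39=941, 40–59=2444, 60–79=2767, 80+=8202
Scenario A total after 2 periods: 15069
Scenario B projection —
Period 1.
Births: 3000 × 0.54 = 1620
20–39: 2550 × 0.98 = 2499
40–59: 3000 × 0.978 = 2934
60–79: 4850 × 0.943 = 4574
80+: 3450 × 0.983 + 4150 × 0.621 = 3391 + 2577 = 5968
Net migration: 0–19 − 510 → 1110
Population now: 0–19=1110, 20–39=2499, 40–59=2934, 60–79=4574, 80+=5968
Period 2.
Births: 2499 × 0.54 = 1349
20–39: 1110 × 0.98 = 1088
40–59: 2499 × 0.978 = 2444
60–79: 2934 × 0.943 = 2767
80+: 4574 × 0.983 + 5968 × 0.621 = 4496 + 3706 = 8202
Net migration: 0–19 − 510 → 839
Population now: 0–19=839, 20–39=1088, 40–59=2444, 60–79=2767, 80+=8202
Scenario B total after 2 periods: 15340
Difference B − A = 15340 − 15069 = 271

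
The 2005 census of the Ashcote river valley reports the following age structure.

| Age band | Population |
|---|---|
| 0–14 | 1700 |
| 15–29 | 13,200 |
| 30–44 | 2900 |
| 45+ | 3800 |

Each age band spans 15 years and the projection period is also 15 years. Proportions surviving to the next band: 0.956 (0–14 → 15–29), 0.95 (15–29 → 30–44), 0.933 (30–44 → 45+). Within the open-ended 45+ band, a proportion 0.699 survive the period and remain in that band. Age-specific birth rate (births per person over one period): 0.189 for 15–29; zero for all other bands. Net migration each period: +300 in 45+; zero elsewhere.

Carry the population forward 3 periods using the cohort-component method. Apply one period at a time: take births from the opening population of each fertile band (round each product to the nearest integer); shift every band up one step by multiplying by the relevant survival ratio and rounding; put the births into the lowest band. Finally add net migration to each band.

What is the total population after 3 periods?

Let band 1 be 0–14 through band 4 = 45+.
Period 1:
Births: 13200 × 0.189 = 2495
Band 2: 1700 × 0.956 = 1625
Band 3: 13200 × 0.95 = 12540
Band 4: 2900 × 0.933 + 3800 × 0.699 = 2706 + 2656 = 5362
Net migration: Band 4 + 300 → 5662
End of period: [2495, 1625, 12540, 5662]
Period 2:
Births: 1625 × 0.189 = 307
Band 2: 2495 × 0.956 = 2385
Band 3: 1625 × 0.95 = 1544
Band 4: 12540 × 0.933 + 5662 × 0.699 = 11700 + 3958 = 15658
Net migration: Band 4 + 300 → 15958
End of period: [307, 2385, 1544, 15958]
Period 3:
Births: 2385 × 0.189 = 451
Band 2: 307 × 0.956 = 293
Band 3: 2385 × 0.95 = 2266
Band 4: 1544 × 0.933 + 15958 × 0.699 = 1441 + 11155 = 12596
Net migration: Band 4 + 300 → 12896
End of period: [451, 293, 2266, 12896]
Total after period 3: 451 + 293 + 2266 + 12896 = 15906

15906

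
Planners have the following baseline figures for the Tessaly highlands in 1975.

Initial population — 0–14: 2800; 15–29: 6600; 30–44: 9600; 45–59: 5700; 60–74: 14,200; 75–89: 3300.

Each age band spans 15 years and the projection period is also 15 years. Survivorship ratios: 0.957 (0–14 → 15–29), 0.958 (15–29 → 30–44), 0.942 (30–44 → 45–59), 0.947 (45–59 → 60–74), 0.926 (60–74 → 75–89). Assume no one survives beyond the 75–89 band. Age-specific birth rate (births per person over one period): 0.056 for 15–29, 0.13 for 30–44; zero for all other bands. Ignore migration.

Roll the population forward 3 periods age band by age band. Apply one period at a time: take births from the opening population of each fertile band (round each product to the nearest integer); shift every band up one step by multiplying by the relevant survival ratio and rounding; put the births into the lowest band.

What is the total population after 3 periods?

— Period 1 —
Births: 6600 × 0.056 = 370  |  9600 × 0.13 = 1248 ⇒ total 1618
15–29: 2800 × 0.957 = 2680
30–44: 6600 × 0.958 = 6323
45–59: 9600 × 0.942 = 9043
60–74: 5700 × 0.947 = 5398
75–89: 14200 × 0.926 = 13149
Giving 1618 / 2680 / 6323 / 9043 / 5398 / 13149.
— Period 2 —
Births: 2680 × 0.056 = 150  |  6323 × 0.13 = 822 ⇒ total 972
15–29: 1618 × 0.957 = 1548
30–44: 2680 × 0.958 = 2567
45–59: 6323 × 0.942 = 5956
60–74: 9043 × 0.947 = 8564
75–89: 5398 × 0.926 = 4999
Giving 972 / 1548 / 2567 / 5956 / 8564 / 4999.
— Period 3 —
Births: 1548 × 0.056 = 87  |  2567 × 0.13 = 334 ⇒ total 421
15–29: 972 × 0.957 = 930
30–44: 1548 × 0.958 = 1483
45–59: 2567 × 0.942 = 2418
60–74: 5956 × 0.947 = 5640
75–89: 8564 × 0.926 = 7930
Giving 421 / 930 / 1483 / 2418 / 5640 / 7930.
Total after period 3: 421 + 930 + 1483 + 2418 + 5640 + 7930 = 18822

18822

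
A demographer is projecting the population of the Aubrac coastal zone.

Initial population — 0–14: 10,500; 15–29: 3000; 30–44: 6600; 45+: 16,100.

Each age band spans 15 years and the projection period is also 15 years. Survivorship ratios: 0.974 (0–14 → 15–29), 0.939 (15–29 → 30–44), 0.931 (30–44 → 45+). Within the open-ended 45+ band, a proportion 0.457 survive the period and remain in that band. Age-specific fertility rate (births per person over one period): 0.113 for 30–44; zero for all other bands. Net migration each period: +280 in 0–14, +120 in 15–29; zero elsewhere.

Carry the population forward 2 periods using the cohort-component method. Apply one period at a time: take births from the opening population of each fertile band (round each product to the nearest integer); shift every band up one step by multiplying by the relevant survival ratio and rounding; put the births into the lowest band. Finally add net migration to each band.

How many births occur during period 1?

746

Call the bands 1 to 4, youngest first.
[period 1]
Births: 6600 * 0.113 = 746
Band 2: 10500 * 0.974 = 10227
Band 3: 3000 * 0.939 = 2817
Band 4: 6600 * 0.931 + 16100 * 0.457 = 6145 + 7358 = 13503
Net migration: Band 1 + 280 → 1026; Band 2 + 120 → 10347
End of period: [1026, 10347, 2817, 13503]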